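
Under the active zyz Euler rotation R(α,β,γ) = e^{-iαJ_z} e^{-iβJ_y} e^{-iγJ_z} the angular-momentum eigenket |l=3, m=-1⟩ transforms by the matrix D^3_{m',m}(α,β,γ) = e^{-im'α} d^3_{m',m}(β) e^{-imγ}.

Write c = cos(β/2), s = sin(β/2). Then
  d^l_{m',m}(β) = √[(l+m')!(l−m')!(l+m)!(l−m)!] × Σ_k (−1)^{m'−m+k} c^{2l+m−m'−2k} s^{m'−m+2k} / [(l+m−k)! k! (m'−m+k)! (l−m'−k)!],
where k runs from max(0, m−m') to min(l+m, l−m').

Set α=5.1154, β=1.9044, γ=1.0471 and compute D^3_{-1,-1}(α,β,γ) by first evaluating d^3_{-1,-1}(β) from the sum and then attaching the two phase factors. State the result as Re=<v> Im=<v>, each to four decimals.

First d^3_{-1,-1}(β=1.9044), then the phase factors e^{-i(-1)α} and e^{-i(-1)γ}:
Half-angle: c=0.579892, s=0.814693. N=√(2·24·2·24)=48.000000
k: max(0,(-1)−(-1))=0 … min(3+(-1),3−(-1))=2
  k=0: (−1)^0·48.0000/(48)·0.5799^6·0.8147^0 = +0.038026
  k=1: (−1)^1·48.0000/(6)·0.5799^4·0.8147^2 = -0.600437
  k=2: (−1)^2·48.0000/(8)·0.5799^2·0.8147^4 = +0.888837
d^3_{-1,-1}(1.9044) = +0.038026 -0.600437 +0.888837 = +0.326427
Phases: e^{-i·(-1)·5.1154}=+0.392190-0.919884i, e^{-i·(-1)·1.0471}=+0.500084+0.865977i ⇒ D=+0.324052-0.039299i

Re=0.3241 Im=-0.0393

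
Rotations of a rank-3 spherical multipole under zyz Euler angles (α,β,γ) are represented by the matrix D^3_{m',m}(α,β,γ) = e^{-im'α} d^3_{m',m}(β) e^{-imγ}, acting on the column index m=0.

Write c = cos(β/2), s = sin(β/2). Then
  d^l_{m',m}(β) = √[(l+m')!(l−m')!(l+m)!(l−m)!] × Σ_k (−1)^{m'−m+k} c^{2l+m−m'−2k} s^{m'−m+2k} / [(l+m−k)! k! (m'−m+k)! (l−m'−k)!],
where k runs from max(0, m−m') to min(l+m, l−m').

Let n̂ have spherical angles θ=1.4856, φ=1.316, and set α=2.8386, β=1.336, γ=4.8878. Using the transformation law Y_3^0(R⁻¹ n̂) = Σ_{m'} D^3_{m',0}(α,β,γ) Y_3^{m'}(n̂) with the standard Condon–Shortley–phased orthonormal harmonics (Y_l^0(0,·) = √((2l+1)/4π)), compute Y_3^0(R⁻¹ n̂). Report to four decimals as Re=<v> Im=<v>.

Re=-0.0739 Im=0.0000

Need the full column D^3_{m',0} for m'=−3..3 at α=2.8386, β=1.336, γ=4.8878.
cos(β/2)=0.785062, sin(β/2)=0.619417
d^3_{-3,0}: single k=3 term ⇒ +0.514253;  D = -0.316035+0.405682i
d^3_{-2,0}: k∈[2..3] ⇒ +0.798257 -0.496937 = +0.301320;  D = +0.247668-0.171624i
d^3_{-1,0}: k∈[1..3] ⇒ +0.639873 -1.195015 +0.247977 = -0.307166;  D = +0.293174-0.091651i
d^3_{0,0}: k∈[0..3] ⇒ +0.234112 -1.311671 +0.816551 -0.056481 = -0.317488;  D = -0.317488+0.000000i
d^3_{1,0}: k∈[0..2] ⇒ -0.639873 +1.195015 -0.247977 = +0.307166;  D = -0.293174-0.091651i
d^3_{2,0}: k∈[0..1] ⇒ +0.798257 -0.496937 = +0.301320;  D = +0.247668+0.171624i
d^3_{3,0}: single k=0 term ⇒ -0.514253;  D = +0.316035+0.405682i
Y_3^{m'}(θ=1.4856,φ=1.316) and Σ D·Y over m':
  (-0.3160+0.4057i)·(-0.2856+0.2979i)  (+0.2477-0.1716i)·(-0.0754-0.0421i)  (+0.2932-0.0917i)·(-0.0782+0.3003i)  (-0.3175+0.0000i)·(-0.0941+0.0000i)  (-0.2932-0.0917i)·(+0.0782+0.3003i)  (+0.2477+0.1716i)·(-0.0754+0.0421i)  (+0.3160+0.4057i)·(+0.2856+0.2979i)
Y_3^0(R⁻¹ n̂) = -0.073881+0.000000i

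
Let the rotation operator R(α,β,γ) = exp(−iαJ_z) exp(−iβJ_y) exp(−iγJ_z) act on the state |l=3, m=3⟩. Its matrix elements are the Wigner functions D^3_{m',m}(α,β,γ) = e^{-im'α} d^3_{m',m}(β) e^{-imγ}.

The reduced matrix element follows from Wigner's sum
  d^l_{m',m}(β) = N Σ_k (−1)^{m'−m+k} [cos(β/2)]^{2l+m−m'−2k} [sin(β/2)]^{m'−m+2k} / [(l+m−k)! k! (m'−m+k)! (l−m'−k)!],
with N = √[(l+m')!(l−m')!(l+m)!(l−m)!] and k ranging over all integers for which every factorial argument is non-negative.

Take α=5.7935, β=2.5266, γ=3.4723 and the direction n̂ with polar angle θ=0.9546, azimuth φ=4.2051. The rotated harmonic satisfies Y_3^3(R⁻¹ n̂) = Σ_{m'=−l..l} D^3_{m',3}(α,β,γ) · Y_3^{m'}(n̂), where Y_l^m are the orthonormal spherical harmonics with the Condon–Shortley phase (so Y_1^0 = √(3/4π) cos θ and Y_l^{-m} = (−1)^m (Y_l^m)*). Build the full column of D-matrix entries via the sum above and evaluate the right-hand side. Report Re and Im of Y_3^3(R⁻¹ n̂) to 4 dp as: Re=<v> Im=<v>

Need the full column D^3_{m',3} for m'=−3..3 at α=5.7935, β=2.5266, γ=3.4723.
cos(β/2)=0.302673, sin(β/2)=0.953094
d^3_{-3,3}: single k=6 term ⇒ +0.749575;  D = +0.582654+0.471569i
d^3_{-2,3}: single k=5 term ⇒ +0.583082;  D = +0.227437+0.536895i
d^3_{-1,3}: single k=4 term ⇒ +0.292777;  D = -0.026020+0.291619i
d^3_{0,3}: single k=3 term ⇒ +0.107361;  D = -0.058717+0.089881i
d^3_{1,3}: single k=2 term ⇒ +0.029527;  D = -0.025878+0.014219i
d^3_{2,3}: single k=1 term ⇒ +0.005930;  D = -0.005930+0.000076i
d^3_{3,3}: single k=0 term ⇒ +0.000769;  D = -0.000683-0.000353i
Y_3^{m'}(θ=0.9546,φ=4.2051) and Σ D·Y over m':
  (+0.5827+0.4716i)·(+0.2265-0.0111i)  (+0.2274+0.5369i)·(-0.2077-0.3341i)  (-0.0260+0.2916i)·(-0.0859+0.1545i)  (-0.0587+0.0899i)·(-0.2868+0.0000i)  (-0.0259+0.0142i)·(+0.0859+0.1545i)  (-0.0059+0.0001i)·(-0.2077+0.3341i)  (-0.0007-0.0004i)·(-0.2265-0.0111i)
Y_3^3(R⁻¹ n̂) = +0.240289-0.146662i

Re=0.2403 Im=-0.1467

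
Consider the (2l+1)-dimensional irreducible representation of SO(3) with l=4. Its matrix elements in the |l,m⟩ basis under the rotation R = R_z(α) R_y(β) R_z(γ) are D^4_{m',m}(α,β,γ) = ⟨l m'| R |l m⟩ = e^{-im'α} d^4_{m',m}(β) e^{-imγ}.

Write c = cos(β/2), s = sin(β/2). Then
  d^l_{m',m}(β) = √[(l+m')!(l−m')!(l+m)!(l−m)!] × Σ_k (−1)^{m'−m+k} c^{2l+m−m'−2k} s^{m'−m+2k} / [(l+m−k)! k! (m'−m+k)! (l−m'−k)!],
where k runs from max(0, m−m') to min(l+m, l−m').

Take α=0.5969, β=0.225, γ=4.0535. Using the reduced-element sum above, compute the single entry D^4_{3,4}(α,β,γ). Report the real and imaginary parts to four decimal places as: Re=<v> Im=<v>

Re=0.2016 Im=0.2272

D^4_{3,4}(0.5969,0.225,4.0535) = e^{-i·3·0.5969}·d^4_{3,4}(0.225)·e^{-i·4·4.0535}. Compute d first:
Half-angle: c=0.993679, s=0.112263. N=√(5040·1·40320·1)=14255.272709
k∈{1} keeps every argument non-negative
  k=1: (−1)^0·14255.2727/(5040)·0.9937^7·0.1123^1 = +0.303740
d^4_{3,4}(0.225) = +0.303740
Phases: e^{-i·(3)·0.5969}=-0.218136-0.975918i, e^{-i·(4)·4.0535}=-0.874672+0.484715i ⇒ D=+0.201635+0.227160i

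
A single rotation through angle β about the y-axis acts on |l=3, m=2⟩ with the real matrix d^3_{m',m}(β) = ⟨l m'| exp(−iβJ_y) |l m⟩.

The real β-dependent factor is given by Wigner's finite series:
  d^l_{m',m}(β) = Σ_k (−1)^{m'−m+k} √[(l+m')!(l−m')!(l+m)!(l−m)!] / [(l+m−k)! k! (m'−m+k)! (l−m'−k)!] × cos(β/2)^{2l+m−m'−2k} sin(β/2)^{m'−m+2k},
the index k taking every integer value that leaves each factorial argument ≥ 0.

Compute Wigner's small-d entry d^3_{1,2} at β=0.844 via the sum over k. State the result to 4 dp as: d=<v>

d=0.4885

d^3_{1,2}(β=0.844) via Wigner's sum:
c=cos(0.844/2)=0.912272, s=sin(0.844/2)=0.409586; N=√[24·2·120·1]=75.894664
The bounds max(0,m−m')=1 and min(l+m,l−m')=2 give 2 terms
  k=1: (−1)^0·75.8947/(24)·0.9123^5·0.4096^1 = +0.818400
  k=2: (−1)^1·75.8947/(12)·0.9123^3·0.4096^3 = -0.329942
d^3_{1,2}(0.844) = +0.818400 -0.329942 = +0.488458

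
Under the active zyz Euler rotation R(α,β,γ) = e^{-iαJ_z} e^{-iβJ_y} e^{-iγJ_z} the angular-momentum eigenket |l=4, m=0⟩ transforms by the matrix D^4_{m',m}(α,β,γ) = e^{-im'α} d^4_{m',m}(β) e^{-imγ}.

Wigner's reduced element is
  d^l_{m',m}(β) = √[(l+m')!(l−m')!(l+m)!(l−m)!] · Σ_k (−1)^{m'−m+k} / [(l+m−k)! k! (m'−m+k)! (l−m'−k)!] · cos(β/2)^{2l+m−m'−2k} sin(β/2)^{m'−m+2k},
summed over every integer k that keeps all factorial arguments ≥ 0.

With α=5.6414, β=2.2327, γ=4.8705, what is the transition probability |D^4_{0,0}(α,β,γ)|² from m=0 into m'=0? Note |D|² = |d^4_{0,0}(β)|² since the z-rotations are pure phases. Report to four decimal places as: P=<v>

P=0.1741

Split into d^4_{0,0}(β=2.2327) × two z-phases.
Half-angle: c=0.438965, s=0.898504. N=√(24·24·24·24)=576.000000
k: max(0,(0)−(0))=0 … min(4+(0),4−(0))=4
  k=0: (−1)^0·576.0000/(576)·0.4390^8·0.8985^0 = +0.001379
  k=1: (−1)^1·576.0000/(36)·0.4390^6·0.8985^2 = -0.092414
  k=2: (−1)^2·576.0000/(16)·0.4390^4·0.8985^4 = +0.871168
  k=3: (−1)^3·576.0000/(36)·0.4390^2·0.8985^6 = -1.622185
  k=4: (−1)^4·576.0000/(576)·0.4390^0·0.8985^8 = +0.424777
d^4_{0,0}(2.2327) = +0.001379 -0.092414 +0.871168 -1.622185 +0.424777 = -0.417275
|D^4_{0,0}|² = |d^4_{0,0}(β)|² = (-0.417275)² = 0.174118 (the z-rotation phases have unit modulus)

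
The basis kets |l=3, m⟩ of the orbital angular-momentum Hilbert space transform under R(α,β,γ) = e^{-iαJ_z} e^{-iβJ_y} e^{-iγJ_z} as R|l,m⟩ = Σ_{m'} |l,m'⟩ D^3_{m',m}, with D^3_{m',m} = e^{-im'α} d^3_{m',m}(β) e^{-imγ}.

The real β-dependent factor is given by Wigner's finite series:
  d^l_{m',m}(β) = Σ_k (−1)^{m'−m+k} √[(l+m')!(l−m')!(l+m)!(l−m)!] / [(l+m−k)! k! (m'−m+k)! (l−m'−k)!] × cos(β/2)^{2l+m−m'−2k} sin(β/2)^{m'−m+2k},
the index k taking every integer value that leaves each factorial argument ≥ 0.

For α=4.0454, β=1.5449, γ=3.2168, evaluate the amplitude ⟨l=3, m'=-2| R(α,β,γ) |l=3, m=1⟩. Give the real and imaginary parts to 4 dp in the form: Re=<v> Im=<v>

Re=0.0667 Im=-0.4094

First d^3_{-2,1}(β=1.5449), then the phase factors e^{-i(-2)α} and e^{-i(1)γ}:
With c≡cos(β/2)=0.716203 and s≡sin(β/2)=0.697892, N=[1·120·24·2]^{1/2}=75.894664
The bounds max(0,m−m')=3 and min(l+m,l−m')=4 give 2 terms
  k=3: (−1)^0·75.8947/(12)·0.7162^3·0.6979^3 = +0.789774
  k=4: (−1)^1·75.8947/(24)·0.7162^1·0.6979^5 = -0.374953
d^3_{-2,1}(1.5449) = +0.789774 -0.374953 = +0.414821
Attach z-rotation phases: D = e^{-i(-2)(4.0454)}·(+0.414821)·e^{-i(1)(3.2168)} = +0.066748-0.409416i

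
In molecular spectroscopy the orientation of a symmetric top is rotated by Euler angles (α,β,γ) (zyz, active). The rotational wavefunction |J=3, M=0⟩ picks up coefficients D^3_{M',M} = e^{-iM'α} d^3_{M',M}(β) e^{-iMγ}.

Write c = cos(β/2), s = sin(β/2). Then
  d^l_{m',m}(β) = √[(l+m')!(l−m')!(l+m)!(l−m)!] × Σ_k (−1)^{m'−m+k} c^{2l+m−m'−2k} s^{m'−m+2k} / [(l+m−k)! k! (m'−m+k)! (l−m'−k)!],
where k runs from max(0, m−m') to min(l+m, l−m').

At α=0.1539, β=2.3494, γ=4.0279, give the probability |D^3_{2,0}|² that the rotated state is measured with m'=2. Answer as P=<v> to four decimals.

D^3_{2,0}(0.1539,2.3494,4.0279) = e^{-i·2·0.1539}·d^3_{2,0}(2.3494)·e^{-i·0·4.0279}. Compute d first:
With c≡cos(β/2)=0.385820 and s≡sin(β/2)=0.922574, N=[120·1·6·6]^{1/2}=65.726707
k∈{0,1} keeps every argument non-negative
  k=0: (−1)^2·65.7267/(12)·0.3858^4·0.9226^2 = +0.103300
  k=1: (−1)^3·65.7267/(12)·0.3858^2·0.9226^4 = -0.590656
d^3_{2,0}(2.3494) = +0.103300 -0.590656 = -0.487356
|D^3_{2,0}|² = |d^3_{2,0}(β)|² = (-0.487356)² = 0.237516 (the z-rotation phases have unit modulus)

P=0.2375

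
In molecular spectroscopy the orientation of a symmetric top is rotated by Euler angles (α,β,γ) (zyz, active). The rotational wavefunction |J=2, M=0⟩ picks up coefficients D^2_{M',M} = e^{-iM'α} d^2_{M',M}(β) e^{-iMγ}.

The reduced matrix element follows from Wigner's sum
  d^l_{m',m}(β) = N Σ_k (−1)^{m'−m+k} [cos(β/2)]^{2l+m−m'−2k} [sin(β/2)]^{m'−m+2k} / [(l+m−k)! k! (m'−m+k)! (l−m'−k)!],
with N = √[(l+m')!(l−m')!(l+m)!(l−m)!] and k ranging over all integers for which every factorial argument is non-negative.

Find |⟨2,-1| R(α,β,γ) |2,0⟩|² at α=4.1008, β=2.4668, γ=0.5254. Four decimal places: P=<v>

First d^2_{-1,0}(β=2.4668), then the phase factors e^{-i(-1)α} and e^{-i(0)γ}:
Half-angle: c=0.331031, s=0.943620. N=√(1·6·2·2)=4.898979
k∈{1,2} keeps every argument non-negative
  k=1: (−1)^0·4.8990/(2)·0.3310^3·0.9436^1 = +0.083846
  k=2: (−1)^1·4.8990/(2)·0.3310^1·0.9436^3 = -0.681296
d^2_{-1,0}(2.4668) = +0.083846 -0.681296 = -0.597450
|D^2_{-1,0}|² = |d^2_{-1,0}(β)|² = (-0.597450)² = 0.356947 (the z-rotation phases have unit modulus)

P=0.3569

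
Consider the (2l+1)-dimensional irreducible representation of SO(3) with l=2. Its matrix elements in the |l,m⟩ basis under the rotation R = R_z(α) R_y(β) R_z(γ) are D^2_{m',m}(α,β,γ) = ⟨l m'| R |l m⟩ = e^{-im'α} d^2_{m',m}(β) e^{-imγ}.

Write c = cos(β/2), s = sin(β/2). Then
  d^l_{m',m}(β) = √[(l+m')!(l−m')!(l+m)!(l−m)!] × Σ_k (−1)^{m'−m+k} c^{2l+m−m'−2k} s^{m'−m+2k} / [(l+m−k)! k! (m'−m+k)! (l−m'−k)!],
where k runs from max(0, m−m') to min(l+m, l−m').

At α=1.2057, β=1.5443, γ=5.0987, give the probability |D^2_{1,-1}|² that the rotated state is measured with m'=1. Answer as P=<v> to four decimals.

P=0.2627

D^2_{1,-1}(1.2057,1.5443,5.0987) = e^{-i·1·1.2057}·d^2_{1,-1}(1.5443)·e^{-i·-1·5.0987}. Compute d first:
c=cos(1.5443/2)=0.716412, s=sin(1.5443/2)=0.697677; N=√[6·1·1·6]=6.000000
Admissible k: 0..1 (factorial args all ≥0)
  k=0: (−1)^2·6.0000/(2)·0.7164^2·0.6977^2 = +0.749474
  k=1: (−1)^3·6.0000/(6)·0.7164^0·0.6977^4 = -0.236929
d^2_{1,-1}(1.5443) = +0.749474 -0.236929 = +0.512545
|D^2_{1,-1}|² = |d^2_{1,-1}(β)|² = (+0.512545)² = 0.262702 (the z-rotation phases have unit modulus)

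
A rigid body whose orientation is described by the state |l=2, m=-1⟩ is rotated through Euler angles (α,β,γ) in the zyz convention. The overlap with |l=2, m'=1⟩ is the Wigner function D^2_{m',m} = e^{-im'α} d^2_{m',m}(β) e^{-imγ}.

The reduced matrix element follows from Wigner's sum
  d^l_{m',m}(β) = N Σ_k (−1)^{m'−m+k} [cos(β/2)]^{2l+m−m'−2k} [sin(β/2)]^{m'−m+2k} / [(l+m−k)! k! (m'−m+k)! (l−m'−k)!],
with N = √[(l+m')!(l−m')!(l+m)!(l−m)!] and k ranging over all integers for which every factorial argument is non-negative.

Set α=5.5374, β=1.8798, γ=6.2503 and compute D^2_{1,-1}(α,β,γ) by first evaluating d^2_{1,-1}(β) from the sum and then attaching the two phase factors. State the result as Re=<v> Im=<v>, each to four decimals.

Split into d^2_{1,-1}(β=1.8798) × two z-phases.
With c≡cos(β/2)=0.589869 and s≡sin(β/2)=0.807499, N=[6·1·1·6]^{1/2}=6.000000
Admissible k: 0..1 (factorial args all ≥0)
  k=0: (−1)^2·6.0000/(2)·0.5899^2·0.8075^2 = +0.680638
  k=1: (−1)^3·6.0000/(6)·0.5899^0·0.8075^4 = -0.425175
d^2_{1,-1}(1.8798) = +0.680638 -0.425175 = +0.255462
D = (+0.734555+0.678549i)·(+0.255462)·(+0.999459-0.032879i) = +0.193249+0.167080i

Re=0.1932 Im=0.1671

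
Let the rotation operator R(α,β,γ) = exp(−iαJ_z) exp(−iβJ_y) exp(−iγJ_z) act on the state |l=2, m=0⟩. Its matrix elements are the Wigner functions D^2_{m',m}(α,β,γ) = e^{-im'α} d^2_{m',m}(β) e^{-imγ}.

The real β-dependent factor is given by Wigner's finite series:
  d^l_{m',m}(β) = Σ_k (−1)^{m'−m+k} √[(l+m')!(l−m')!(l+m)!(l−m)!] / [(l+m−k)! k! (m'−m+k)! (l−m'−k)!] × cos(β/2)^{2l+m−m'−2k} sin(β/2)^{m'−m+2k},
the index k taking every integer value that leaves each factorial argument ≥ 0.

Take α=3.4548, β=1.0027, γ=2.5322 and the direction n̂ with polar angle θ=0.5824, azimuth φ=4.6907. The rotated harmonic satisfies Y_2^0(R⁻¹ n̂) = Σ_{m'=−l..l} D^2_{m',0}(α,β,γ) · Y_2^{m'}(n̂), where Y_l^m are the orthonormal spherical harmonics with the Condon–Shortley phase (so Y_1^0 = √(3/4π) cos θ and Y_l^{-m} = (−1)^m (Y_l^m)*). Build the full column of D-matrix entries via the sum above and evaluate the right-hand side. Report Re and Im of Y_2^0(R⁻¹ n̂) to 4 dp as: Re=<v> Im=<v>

Need the full column D^2_{m',0} for m'=−2..2 at α=3.4548, β=1.0027, γ=2.5322.
cos(β/2)=0.876935, sin(β/2)=0.480610
d^2_{-2,0}: single k=2 term ⇒ +0.435106;  D = +0.352495+0.255078i
d^2_{-1,0}: k∈[1..2] ⇒ +0.793907 -0.238463 = +0.555444;  D = -0.528422-0.171139i
d^2_{0,0}: k∈[0..2] ⇒ +0.591383 -0.710525 +0.053354 = -0.065788;  D = -0.065788+0.000000i
d^2_{1,0}: k∈[0..1] ⇒ -0.793907 +0.238463 = -0.555444;  D = +0.528422-0.171139i
d^2_{2,0}: single k=0 term ⇒ +0.435106;  D = +0.352495-0.255078i
Y_2^{m'}(θ=0.5824,φ=4.6907) and Σ D·Y over m':
  (+0.3525+0.2551i)·(-0.1168-0.0051i)  (-0.5284-0.1711i)·(-0.0077+0.3548i)  (-0.0658+0.0000i)·(+0.3445+0.0000i)  (+0.5284-0.1711i)·(+0.0077+0.3548i)  (+0.3525-0.2551i)·(-0.1168+0.0051i)
Y_2^0(R⁻¹ n̂) = +0.027182-0.000000i

Re=0.0272 Im=0.0000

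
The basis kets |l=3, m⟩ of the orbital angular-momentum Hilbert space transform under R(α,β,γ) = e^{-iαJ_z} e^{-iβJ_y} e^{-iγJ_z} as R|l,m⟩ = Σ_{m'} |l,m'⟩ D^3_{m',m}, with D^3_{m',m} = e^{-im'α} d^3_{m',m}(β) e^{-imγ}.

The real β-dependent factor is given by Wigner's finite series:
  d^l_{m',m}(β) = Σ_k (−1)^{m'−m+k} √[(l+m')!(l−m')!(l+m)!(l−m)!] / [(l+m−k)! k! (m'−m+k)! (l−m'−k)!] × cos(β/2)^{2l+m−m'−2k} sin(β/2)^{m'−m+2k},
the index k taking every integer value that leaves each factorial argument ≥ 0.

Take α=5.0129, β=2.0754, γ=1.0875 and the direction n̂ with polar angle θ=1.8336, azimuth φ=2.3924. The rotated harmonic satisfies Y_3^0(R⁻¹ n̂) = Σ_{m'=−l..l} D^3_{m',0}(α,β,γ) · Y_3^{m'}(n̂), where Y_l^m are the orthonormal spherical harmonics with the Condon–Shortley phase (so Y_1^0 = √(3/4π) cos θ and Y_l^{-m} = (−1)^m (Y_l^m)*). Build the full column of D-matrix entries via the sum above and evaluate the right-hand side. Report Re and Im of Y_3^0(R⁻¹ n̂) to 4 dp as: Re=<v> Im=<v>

Need the full column D^3_{m',0} for m'=−3..3 at α=5.0129, β=2.0754, γ=1.0875.
cos(β/2)=0.508202, sin(β/2)=0.861238
d^3_{-3,0}: single k=3 term ⇒ +0.374968;  D = -0.294080+0.232633i
d^3_{-2,0}: k∈[2..3] ⇒ +0.270990 -0.778263 = -0.507272;  D = +0.418377+0.286855i
d^3_{-1,0}: k∈[1..3] ⇒ +0.101134 -0.871347 +0.834147 = +0.063934;  D = +0.018925-0.061068i
d^3_{0,0}: k∈[0..3] ⇒ +0.017227 -0.445282 +1.278816 -0.408073 = +0.442688;  D = +0.442688+0.000000i
d^3_{1,0}: k∈[0..2] ⇒ -0.101134 +0.871347 -0.834147 = -0.063934;  D = -0.018925-0.061068i
d^3_{2,0}: k∈[0..1] ⇒ +0.270990 -0.778263 = -0.507272;  D = +0.418377-0.286855i
d^3_{3,0}: single k=0 term ⇒ -0.374968;  D = +0.294080+0.232633i
Y_3^{m'}(θ=1.8336,φ=2.3924) and Σ D·Y over m':
  (-0.2941+0.2326i)·(+0.2353-0.2929i)  (+0.4184+0.2869i)·(-0.0179-0.2469i)  (+0.0189-0.0611i)·(+0.1514+0.1408i)  (+0.4427+0.0000i)·(+0.2581+0.0000i)  (-0.0189-0.0611i)·(-0.1514+0.1408i)  (+0.4184-0.2869i)·(-0.0179+0.2469i)  (+0.2941+0.2326i)·(-0.2353-0.2929i)
Y_3^0(R⁻¹ n̂) = +0.261761+0.000000i

Re=0.2618 Im=0.0000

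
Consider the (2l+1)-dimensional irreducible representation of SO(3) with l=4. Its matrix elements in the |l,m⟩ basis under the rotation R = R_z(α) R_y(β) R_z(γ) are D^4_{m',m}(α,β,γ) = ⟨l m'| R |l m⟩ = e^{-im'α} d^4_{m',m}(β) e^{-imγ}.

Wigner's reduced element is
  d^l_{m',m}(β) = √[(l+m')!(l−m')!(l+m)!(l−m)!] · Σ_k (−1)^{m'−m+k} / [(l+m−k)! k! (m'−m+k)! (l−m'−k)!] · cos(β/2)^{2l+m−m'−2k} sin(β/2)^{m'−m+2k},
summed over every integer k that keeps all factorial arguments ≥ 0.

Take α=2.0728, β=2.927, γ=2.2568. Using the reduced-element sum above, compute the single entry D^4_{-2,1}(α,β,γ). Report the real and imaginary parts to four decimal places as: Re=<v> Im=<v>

First d^4_{-2,1}(β=2.927), then the phase factors e^{-i(-2)α} and e^{-i(1)γ}:
With c≡cos(β/2)=0.107091 and s≡sin(β/2)=0.994249, N=[2·720·120·6]^{1/2}=1018.233765
The bounds max(0,m−m')=3 and min(l+m,l−m')=5 give 3 terms
  k=3: (−1)^0·1018.2338/(72)·0.1071^5·0.9942^3 = +0.000196
  k=4: (−1)^1·1018.2338/(48)·0.1071^3·0.9942^5 = -0.025313
  k=5: (−1)^2·1018.2338/(240)·0.1071^1·0.9942^7 = +0.436370
d^4_{-2,1}(2.927) = +0.000196 -0.025313 +0.436370 = +0.411253
Attach z-rotation phases: D = e^{-i(-2)(2.0728)}·(+0.411253)·e^{-i(1)(2.2568)} = -0.128587+0.390633i

Re=-0.1286 Im=0.3906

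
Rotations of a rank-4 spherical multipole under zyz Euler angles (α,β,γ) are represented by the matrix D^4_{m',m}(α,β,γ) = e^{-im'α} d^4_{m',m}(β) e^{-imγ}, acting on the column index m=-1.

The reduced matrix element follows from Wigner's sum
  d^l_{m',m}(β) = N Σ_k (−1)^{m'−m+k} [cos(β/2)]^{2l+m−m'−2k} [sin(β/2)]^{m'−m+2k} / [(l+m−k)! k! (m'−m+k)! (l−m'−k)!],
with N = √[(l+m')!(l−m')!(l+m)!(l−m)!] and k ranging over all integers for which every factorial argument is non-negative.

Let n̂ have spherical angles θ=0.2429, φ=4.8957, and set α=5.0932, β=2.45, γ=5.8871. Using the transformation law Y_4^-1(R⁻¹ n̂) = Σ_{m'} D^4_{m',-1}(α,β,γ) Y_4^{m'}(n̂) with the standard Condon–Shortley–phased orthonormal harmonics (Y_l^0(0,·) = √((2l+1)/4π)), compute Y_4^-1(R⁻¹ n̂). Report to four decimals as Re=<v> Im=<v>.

Re=-0.1025 Im=0.0501

Need the full column D^4_{m',-1} for m'=−4..4 at α=5.0932, β=2.45, γ=5.8871.
cos(β/2)=0.338946, sin(β/2)=0.940806
d^4_{-4,-1}: single k=3 term ⇒ +0.027877;  D = +0.011966+0.025178i
d^4_{-3,-1}: k∈[2..3] ⇒ +0.010653 -0.136786 = -0.126133;  D = +0.085640-0.092604i
d^4_{-2,-1}: k∈[1..3] ⇒ +0.002051 -0.079024 +0.405888 = +0.328916;  D = -0.307185-0.117571i
d^4_{-1,-1}: k∈[0..3] ⇒ +0.000174 -0.020131 +0.310201 -0.796638 = -0.506394;  D = +0.007735+0.506335i
d^4_{0,-1}: k∈[0..3] ⇒ -0.002162 +0.099958 -0.770119 +0.988884 = +0.316561;  D = +0.292053-0.122132i
d^4_{1,-1}: k∈[0..3] ⇒ +0.013421 -0.310201 +1.194957 -0.613762 = +0.284415;  D = +0.199395+0.202814i
d^4_{2,-1}: k∈[0..2] ⇒ -0.052683 +0.608832 -0.938138 = -0.381988;  D = +0.153346-0.349857i
d^4_{3,-1}: k∈[0..1] ⇒ +0.136786 -0.632312 = -0.495526;  D = +0.495268+0.015992i
d^4_{4,-1}: single k=0 term ⇒ -0.214776;  D = +0.073350+0.201862i
Y_4^{m'}(θ=0.2429,φ=4.8957) and Σ D·Y over m':
  (+0.0120+0.0252i)·(+0.0011-0.0010i)  (+0.0856-0.0926i)·(-0.0088-0.0144i)  (-0.3072-0.1176i)·(-0.1011+0.0388i)  (+0.0077+0.5063i)·(+0.0724+0.3904i)  (+0.2921-0.1221i)·(+0.6139+0.0000i)  (+0.1994+0.2028i)·(-0.0724+0.3904i)  (+0.1533-0.3499i)·(-0.1011-0.0388i)  (+0.4953+0.0160i)·(+0.0088-0.0144i)  (+0.0734+0.2019i)·(+0.0011+0.0010i)
Y_4^-1(R⁻¹ n̂) = -0.102473+0.050128i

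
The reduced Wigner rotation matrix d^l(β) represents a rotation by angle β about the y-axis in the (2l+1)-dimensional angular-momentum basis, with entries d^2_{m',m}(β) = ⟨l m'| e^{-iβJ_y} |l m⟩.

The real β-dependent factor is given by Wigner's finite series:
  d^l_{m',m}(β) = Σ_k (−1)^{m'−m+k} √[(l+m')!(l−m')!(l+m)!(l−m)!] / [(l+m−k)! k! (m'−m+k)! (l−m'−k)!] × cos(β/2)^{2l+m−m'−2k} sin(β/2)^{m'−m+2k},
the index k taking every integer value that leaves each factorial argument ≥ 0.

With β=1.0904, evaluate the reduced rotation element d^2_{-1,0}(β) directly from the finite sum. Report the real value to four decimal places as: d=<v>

d^2_{-1,0}(β=1.0904) via Wigner's sum:
With c≡cos(β/2)=0.855024 and s≡sin(β/2)=0.518589, N=[1·6·2·2]^{1/2}=4.898979
The bounds max(0,m−m')=1 and min(l+m,l−m')=2 give 2 terms
  k=1: (−1)^0·4.8990/(2)·0.8550^3·0.5186^1 = +0.794023
  k=2: (−1)^1·4.8990/(2)·0.8550^1·0.5186^3 = -0.292095
d^2_{-1,0}(1.0904) = +0.794023 -0.292095 = +0.501929

d=0.5019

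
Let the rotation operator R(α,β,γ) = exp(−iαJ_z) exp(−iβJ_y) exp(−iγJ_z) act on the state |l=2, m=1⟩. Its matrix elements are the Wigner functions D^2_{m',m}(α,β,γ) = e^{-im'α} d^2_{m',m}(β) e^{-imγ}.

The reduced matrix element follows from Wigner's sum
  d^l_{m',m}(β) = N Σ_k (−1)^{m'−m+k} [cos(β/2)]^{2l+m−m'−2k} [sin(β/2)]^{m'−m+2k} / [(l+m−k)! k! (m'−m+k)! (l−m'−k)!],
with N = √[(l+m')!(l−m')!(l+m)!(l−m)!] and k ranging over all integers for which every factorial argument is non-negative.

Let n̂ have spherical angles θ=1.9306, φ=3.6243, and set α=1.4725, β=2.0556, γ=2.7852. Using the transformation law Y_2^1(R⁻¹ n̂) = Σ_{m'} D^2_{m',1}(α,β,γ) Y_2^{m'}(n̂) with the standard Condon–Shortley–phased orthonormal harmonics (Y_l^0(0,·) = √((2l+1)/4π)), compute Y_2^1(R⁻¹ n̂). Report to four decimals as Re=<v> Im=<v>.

Need the full column D^2_{m',1} for m'=−2..2 at α=1.4725, β=2.0556, γ=2.7852.
cos(β/2)=0.516704, sin(β/2)=0.856164
d^2_{-2,1}: single k=3 term ⇒ +0.648549;  D = +0.640286+0.103198i
d^2_{-1,1}: k∈[2..3] ⇒ +0.587109 -0.537314 = +0.049794;  D = +0.012710-0.048145i
d^2_{0,1}: k∈[1..2] ⇒ +0.289306 -0.794307 = -0.505001;  D = +0.473268+0.176193i
d^2_{1,1}: k∈[0..1] ⇒ +0.071280 -0.587109 = -0.515829;  D = +0.226543-0.463420i
d^2_{2,1}: single k=0 term ⇒ -0.236217;  D = -0.201012-0.124068i
Y_2^{m'}(θ=1.9306,φ=3.6243) and Σ D·Y over m':
  (+0.6403+0.1032i)·(+0.1926-0.2783i)  (+0.0127-0.0481i)·(+0.2255-0.1182i)  (+0.4733+0.1762i)·(-0.1981+0.0000i)  (+0.2265-0.4634i)·(-0.2255-0.1182i)  (-0.2010-0.1241i)·(+0.1926+0.2783i)
Y_2^1(R⁻¹ n̂) = -0.054599-0.207644i

Re=-0.0546 Im=-0.2076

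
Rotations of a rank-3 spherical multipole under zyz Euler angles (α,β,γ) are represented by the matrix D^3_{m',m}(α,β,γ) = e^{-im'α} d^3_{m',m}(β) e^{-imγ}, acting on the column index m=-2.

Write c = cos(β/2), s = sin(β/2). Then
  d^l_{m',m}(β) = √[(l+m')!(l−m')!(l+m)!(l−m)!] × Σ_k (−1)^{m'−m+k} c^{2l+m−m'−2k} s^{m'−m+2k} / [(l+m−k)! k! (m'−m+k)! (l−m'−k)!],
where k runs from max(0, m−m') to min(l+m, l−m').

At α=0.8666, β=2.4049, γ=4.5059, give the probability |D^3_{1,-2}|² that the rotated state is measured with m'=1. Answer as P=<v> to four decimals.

Split into d^3_{1,-2}(β=2.4049) × two z-phases.
Half-angle: c=0.360073, s=0.932924. N=√(24·2·1·120)=75.894664
k: max(0,(-2)−(1))=0 … min(3+(-2),3−(1))=1
  k=0: (−1)^3·75.8947/(12)·0.3601^3·0.9329^3 = -0.239740
  k=1: (−1)^4·75.8947/(24)·0.3601^1·0.9329^5 = +0.804678
d^3_{1,-2}(2.4049) = -0.239740 +0.804678 = +0.564938
|D^3_{1,-2}|² = |d^3_{1,-2}(β)|² = (+0.564938)² = 0.319155 (the z-rotation phases have unit modulus)

P=0.3192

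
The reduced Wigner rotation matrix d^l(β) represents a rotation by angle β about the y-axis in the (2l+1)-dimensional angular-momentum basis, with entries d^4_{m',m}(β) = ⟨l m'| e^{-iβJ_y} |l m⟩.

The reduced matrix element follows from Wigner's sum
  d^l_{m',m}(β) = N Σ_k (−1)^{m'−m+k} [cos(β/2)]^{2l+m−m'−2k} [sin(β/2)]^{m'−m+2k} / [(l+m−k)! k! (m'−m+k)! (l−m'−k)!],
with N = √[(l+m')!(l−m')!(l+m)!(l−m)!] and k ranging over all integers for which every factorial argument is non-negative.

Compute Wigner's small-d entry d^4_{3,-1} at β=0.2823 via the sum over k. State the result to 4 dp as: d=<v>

d^4_{3,-1}(β=0.2823) via Wigner's sum:
c=cos(0.2823/2)=0.990055, s=sin(0.2823/2)=0.140682; N=√[5040·1·6·120]=1904.940944
Admissible k: 0..1 (factorial args all ≥0)
  k=0: (−1)^4·1904.9409/(144)·0.9901^4·0.1407^4 = +0.004979
  k=1: (−1)^5·1904.9409/(240)·0.9901^2·0.1407^6 = -0.000060
d^4_{3,-1}(0.2823) = +0.004979 -0.000060 = +0.004918

d=0.0049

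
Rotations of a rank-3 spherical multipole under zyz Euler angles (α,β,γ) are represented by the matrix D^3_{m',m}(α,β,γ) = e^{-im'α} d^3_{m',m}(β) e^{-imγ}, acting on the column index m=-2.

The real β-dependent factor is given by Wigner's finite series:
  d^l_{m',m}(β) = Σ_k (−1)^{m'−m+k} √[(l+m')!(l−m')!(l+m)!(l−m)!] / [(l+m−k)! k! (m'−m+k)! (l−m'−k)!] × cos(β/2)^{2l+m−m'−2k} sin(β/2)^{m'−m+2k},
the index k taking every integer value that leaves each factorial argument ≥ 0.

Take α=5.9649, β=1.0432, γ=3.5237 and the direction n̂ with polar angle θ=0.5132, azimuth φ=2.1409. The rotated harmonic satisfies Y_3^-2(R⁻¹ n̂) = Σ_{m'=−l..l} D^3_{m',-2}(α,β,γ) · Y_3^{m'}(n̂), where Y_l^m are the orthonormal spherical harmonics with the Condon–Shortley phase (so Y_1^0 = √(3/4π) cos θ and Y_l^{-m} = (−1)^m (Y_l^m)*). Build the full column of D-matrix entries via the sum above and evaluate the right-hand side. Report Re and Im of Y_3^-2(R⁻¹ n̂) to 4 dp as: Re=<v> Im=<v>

Re=0.0190 Im=0.1088

Need the full column D^3_{m',-2} for m'=−3..3 at α=5.9649, β=1.0432, γ=3.5237.
cos(β/2)=0.867023, sin(β/2)=0.498268
d^3_{-3,-2}: single k=1 term ⇒ +0.597987;  D = +0.587153-0.113312i
d^3_{-2,-2}: k∈[0..1] ⇒ +0.424799 -0.701485 = -0.276686;  D = -0.274435-0.035221i
d^3_{-1,-2}: k∈[0..1] ⇒ -0.771998 +0.509930 = -0.262068;  D = -0.236440-0.113029i
d^3_{0,-2}: k∈[0..1] ⇒ +0.768439 -0.253790 = +0.514649;  D = +0.371539+0.356122i
d^3_{1,-2}: k∈[0..1] ⇒ -0.509930 +0.084207 = -0.425724;  D = -0.199716-0.375971i
d^3_{2,-2}: k∈[0..1] ⇒ +0.231677 -0.015303 = +0.216374;  D = +0.036609+0.213255i
d^3_{3,-2}: single k=0 term ⇒ -0.065226;  D = +0.009636-0.064510i
Y_3^{m'}(θ=0.5132,φ=2.1409) and Σ D·Y over m':
  (+0.5872-0.1133i)·(+0.0489-0.0069i)  (-0.2744-0.0352i)·(-0.0896+0.1950i)  (-0.2364-0.1130i)·(-0.2393-0.3733i)  (+0.3715+0.3561i)·(+0.2584+0.0000i)  (-0.1997-0.3760i)·(+0.2393-0.3733i)  (+0.0366+0.2133i)·(-0.0896-0.1950i)  (+0.0096-0.0645i)·(-0.0489-0.0069i)
Y_3^-2(R⁻¹ n̂) = +0.019018+0.108812i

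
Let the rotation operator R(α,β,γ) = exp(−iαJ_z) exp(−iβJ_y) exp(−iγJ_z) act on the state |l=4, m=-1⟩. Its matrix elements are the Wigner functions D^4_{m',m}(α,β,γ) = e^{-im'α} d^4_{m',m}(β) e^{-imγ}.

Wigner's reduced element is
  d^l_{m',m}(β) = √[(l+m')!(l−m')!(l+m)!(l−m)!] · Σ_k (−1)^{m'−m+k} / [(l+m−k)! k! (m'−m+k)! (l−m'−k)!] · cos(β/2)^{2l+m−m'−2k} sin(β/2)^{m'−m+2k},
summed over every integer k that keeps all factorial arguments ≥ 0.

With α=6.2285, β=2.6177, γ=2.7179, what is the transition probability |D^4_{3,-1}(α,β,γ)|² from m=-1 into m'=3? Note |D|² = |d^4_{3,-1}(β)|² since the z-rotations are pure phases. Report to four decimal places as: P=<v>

P=0.1447

D^4_{3,-1}(6.2285,2.6177,2.7179) = e^{-i·3·6.2285}·d^4_{3,-1}(2.6177)·e^{-i·-1·2.7179}. Compute d first:
Half-angle: c=0.258961, s=0.965888. N=√(5040·1·6·120)=1904.940944
The bounds max(0,m−m')=0 and min(l+m,l−m')=1 give 2 terms
  k=0: (−1)^4·1904.9409/(144)·0.2590^4·0.9659^4 = +0.051780
  k=1: (−1)^5·1904.9409/(240)·0.2590^2·0.9659^6 = -0.432214
d^4_{3,-1}(2.6177) = +0.051780 -0.432214 = -0.380434
|D^4_{3,-1}|² = |d^4_{3,-1}(β)|² = (-0.380434)² = 0.144730 (the z-rotation phases have unit modulus)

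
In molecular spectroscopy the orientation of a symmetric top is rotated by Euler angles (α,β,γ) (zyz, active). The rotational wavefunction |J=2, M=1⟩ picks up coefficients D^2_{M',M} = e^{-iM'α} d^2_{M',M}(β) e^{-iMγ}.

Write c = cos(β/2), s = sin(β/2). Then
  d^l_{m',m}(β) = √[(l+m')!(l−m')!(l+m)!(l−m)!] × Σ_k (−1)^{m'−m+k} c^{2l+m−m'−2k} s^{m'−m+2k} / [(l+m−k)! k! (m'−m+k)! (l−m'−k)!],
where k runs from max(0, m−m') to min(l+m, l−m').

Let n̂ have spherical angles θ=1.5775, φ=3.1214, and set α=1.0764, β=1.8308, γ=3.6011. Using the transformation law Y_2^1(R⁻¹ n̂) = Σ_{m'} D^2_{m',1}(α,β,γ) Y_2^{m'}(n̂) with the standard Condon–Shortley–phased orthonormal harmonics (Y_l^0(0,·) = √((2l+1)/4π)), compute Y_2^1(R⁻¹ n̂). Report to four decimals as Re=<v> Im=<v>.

Re=-0.1717 Im=-0.2521

Need the full column D^2_{m',1} for m'=−2..2 at α=1.0764, β=1.8308, γ=3.6011.
cos(β/2)=0.609474, sin(β/2)=0.792806
d^2_{-2,1}: single k=3 term ⇒ +0.607416;  D = +0.074220-0.602865i
d^2_{-1,1}: k∈[2..3] ⇒ +0.700431 -0.395065 = +0.305366;  D = -0.249081-0.176655i
d^2_{0,1}: k∈[1..2] ⇒ +0.439650 -0.743930 = -0.304280;  D = +0.272717-0.134950i
d^2_{1,1}: k∈[0..1] ⇒ +0.137981 -0.700431 = -0.562450;  D = +0.019619-0.562108i
d^2_{2,1}: single k=0 term ⇒ -0.358973;  D = -0.309854-0.181251i
Y_2^{m'}(θ=1.5775,φ=3.1214) and Σ D·Y over m':
  (+0.0742-0.6029i)·(+0.3859+0.0156i)  (-0.2491-0.1767i)·(+0.0052+0.0001i)  (+0.2727-0.1350i)·(-0.3153+0.0000i)  (+0.0196-0.5621i)·(-0.0052+0.0001i)  (-0.3099-0.1813i)·(+0.3859-0.0156i)
Y_2^1(R⁻¹ n̂) = -0.171681-0.252105i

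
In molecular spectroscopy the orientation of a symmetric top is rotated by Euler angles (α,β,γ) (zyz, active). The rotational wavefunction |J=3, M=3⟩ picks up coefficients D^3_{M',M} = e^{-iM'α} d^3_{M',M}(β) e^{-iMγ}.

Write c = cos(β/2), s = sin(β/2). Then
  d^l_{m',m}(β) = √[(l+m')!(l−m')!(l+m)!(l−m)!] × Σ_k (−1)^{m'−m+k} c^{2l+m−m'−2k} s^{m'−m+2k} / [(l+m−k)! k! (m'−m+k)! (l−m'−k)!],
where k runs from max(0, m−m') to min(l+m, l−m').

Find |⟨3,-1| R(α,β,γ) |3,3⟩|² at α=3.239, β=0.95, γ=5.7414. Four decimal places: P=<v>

Split into d^3_{-1,3}(β=0.95) × two z-phases.
With c≡cos(β/2)=0.889293 and s≡sin(β/2)=0.457338, N=[2·24·720·1]^{1/2}=185.903201
k∈{4} keeps every argument non-negative
  k=4: (−1)^0·185.9032/(48)·0.8893^2·0.4573^4 = +0.133994
d^3_{-1,3}(0.95) = +0.133994
|D^3_{-1,3}|² = |d^3_{-1,3}(β)|² = (+0.133994)² = 0.017954 (the z-rotation phases have unit modulus)

P=0.0180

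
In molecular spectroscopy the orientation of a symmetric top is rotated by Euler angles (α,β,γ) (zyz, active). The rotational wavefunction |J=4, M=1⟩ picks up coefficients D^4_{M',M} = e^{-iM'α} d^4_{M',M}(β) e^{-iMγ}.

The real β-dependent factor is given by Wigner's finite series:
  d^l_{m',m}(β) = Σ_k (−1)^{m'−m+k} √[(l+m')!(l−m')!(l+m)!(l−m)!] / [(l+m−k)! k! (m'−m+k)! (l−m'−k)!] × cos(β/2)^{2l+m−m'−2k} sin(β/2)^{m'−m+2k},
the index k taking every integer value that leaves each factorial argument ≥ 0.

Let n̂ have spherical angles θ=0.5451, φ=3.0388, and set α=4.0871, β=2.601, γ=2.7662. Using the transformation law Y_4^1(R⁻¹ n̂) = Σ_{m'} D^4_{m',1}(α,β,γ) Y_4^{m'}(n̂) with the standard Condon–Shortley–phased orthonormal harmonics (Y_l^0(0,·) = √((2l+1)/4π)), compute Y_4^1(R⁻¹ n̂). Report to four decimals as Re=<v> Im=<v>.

Re=-0.0615 Im=-0.0901

Need the full column D^4_{m',1} for m'=−4..4 at α=4.0871, β=2.601, γ=2.7662.
cos(β/2)=0.267017, sin(β/2)=0.963692
d^4_{-4,1}: single k=5 term ⇒ +0.118414;  D = +0.062394+0.100642i
d^4_{-3,1}: k∈[4..5] ⇒ +0.058000 -0.453291 = -0.395291;  D = +0.394314+0.027775i
d^4_{-2,1}: k∈[3..5] ⇒ +0.017180 -0.335671 +0.874465 = +0.555974;  D = +0.356298-0.426800i
d^4_{-1,1}: k∈[2..5] ⇒ +0.003366 -0.131531 +0.856640 -0.743884 = -0.015410;  D = -0.003811-0.014931i
d^4_{0,1}: k∈[1..4] ⇒ +0.000417 -0.032597 +0.424594 -0.921767 = -0.529353;  D = +0.492490+0.194081i
d^4_{1,1}: k∈[0..3] ⇒ +0.000026 -0.005049 +0.131531 -0.571093 = -0.444585;  D = -0.374269+0.239955i
d^4_{2,1}: k∈[0..2] ⇒ -0.000396 +0.025770 -0.223781 = -0.198406;  D = +0.010941-0.198104i
d^4_{3,1}: k∈[0..1] ⇒ +0.002672 -0.058000 = -0.055328;  D = +0.043006+0.034810i
d^4_{4,1}: single k=0 term ⇒ -0.009091;  D = -0.008773+0.002381i
Y_4^{m'}(θ=0.5451,φ=3.0388) and Σ D·Y over m':
  (+0.0624+0.1006i)·(+0.0293+0.0128i)  (+0.3943+0.0278i)·(-0.1422-0.0453i)  (+0.3563-0.4268i)·(+0.3626+0.0756i)  (-0.0038-0.0149i)·(-0.4419-0.0456i)  (+0.4925+0.1941i)·(-0.0237+0.0000i)  (-0.3743+0.2400i)·(+0.4419-0.0456i)  (+0.0109-0.1981i)·(+0.3626-0.0756i)  (+0.0430+0.0348i)·(+0.1422-0.0453i)  (-0.0088+0.0024i)·(+0.0293-0.0128i)
Y_4^1(R⁻¹ n̂) = -0.061482-0.090055i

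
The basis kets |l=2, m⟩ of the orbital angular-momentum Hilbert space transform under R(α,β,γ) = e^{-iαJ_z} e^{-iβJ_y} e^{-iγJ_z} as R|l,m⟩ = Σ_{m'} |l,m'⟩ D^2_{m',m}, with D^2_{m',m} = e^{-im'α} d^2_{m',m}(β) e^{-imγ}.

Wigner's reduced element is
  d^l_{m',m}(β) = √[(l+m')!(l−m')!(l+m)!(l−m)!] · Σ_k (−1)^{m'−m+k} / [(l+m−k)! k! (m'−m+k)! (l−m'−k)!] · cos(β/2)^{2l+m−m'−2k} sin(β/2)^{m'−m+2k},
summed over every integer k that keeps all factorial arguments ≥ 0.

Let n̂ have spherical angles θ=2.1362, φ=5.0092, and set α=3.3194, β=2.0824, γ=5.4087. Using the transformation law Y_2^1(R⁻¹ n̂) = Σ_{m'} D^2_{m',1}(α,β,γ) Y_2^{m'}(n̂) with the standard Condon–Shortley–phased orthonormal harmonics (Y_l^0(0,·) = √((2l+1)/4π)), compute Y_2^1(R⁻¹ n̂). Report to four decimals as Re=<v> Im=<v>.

Need the full column D^2_{m',1} for m'=−2..2 at α=3.3194, β=2.0824, γ=5.4087.
cos(β/2)=0.505185, sin(β/2)=0.863011
d^2_{-2,1}: single k=3 term ⇒ +0.649426;  D = +0.217001+0.612098i
d^2_{-1,1}: k∈[2..3] ⇒ +0.570236 -0.554709 = +0.015527;  D = -0.007695-0.013486i
d^2_{0,1}: k∈[1..2] ⇒ +0.272548 -0.795381 = -0.522833;  D = -0.335341-0.401124i
d^2_{1,1}: k∈[0..1] ⇒ +0.065133 -0.570236 = -0.505103;  D = +0.387403+0.324111i
d^2_{2,1}: single k=0 term ⇒ -0.222535;  D = -0.193245-0.110355i
Y_2^{m'}(θ=2.1362,φ=5.0092) and Σ D·Y over m':
  (+0.2170+0.6121i)·(-0.2283+0.1540i)  (-0.0077-0.0135i)·(-0.1022-0.3342i)  (-0.3353-0.4011i)·(-0.0438+0.0000i)  (+0.3874+0.3241i)·(+0.1022-0.3342i)  (-0.1932-0.1104i)·(-0.2283-0.1540i)
Y_2^1(R⁻¹ n̂) = +0.042169-0.126162i

Re=0.0422 Im=-0.1262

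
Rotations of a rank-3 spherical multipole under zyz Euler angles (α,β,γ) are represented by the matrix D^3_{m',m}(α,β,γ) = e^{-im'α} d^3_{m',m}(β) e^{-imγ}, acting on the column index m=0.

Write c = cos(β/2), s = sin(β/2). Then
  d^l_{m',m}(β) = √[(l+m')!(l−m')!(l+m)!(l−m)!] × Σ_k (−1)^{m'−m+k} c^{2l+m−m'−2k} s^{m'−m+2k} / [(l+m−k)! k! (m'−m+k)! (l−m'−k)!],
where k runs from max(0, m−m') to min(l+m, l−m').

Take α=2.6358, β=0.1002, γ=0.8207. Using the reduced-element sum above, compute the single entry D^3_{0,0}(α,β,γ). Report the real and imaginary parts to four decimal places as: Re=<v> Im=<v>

Re=0.9701 Im=0.0000

D^3_{0,0}(2.6358,0.1002,0.8207) = e^{-i·0·2.6358}·d^3_{0,0}(0.1002)·e^{-i·0·0.8207}. Compute d first:
c=cos(0.1002/2)=0.998745, s=sin(0.1002/2)=0.050079; N=√[6·6·6·6]=36.000000
The bounds max(0,m−m')=0 and min(l+m,l−m')=3 give 4 terms
  k=0: (−1)^0·36.0000/(36)·0.9987^6·0.0501^0 = +0.992495
  k=1: (−1)^1·36.0000/(4)·0.9987^4·0.0501^2 = -0.022458
  k=2: (−1)^2·36.0000/(4)·0.9987^2·0.0501^4 = +0.000056
  k=3: (−1)^3·36.0000/(36)·0.9987^0·0.0501^6 = -0.000000
d^3_{0,0}(0.1002) = +0.992495 -0.022458 +0.000056 -0.000000 = +0.970093
Phases: e^{-i·(0)·2.6358}=+1.000000+0.000000i, e^{-i·(0)·0.8207}=+1.000000+0.000000i ⇒ D=+0.970093+0.000000i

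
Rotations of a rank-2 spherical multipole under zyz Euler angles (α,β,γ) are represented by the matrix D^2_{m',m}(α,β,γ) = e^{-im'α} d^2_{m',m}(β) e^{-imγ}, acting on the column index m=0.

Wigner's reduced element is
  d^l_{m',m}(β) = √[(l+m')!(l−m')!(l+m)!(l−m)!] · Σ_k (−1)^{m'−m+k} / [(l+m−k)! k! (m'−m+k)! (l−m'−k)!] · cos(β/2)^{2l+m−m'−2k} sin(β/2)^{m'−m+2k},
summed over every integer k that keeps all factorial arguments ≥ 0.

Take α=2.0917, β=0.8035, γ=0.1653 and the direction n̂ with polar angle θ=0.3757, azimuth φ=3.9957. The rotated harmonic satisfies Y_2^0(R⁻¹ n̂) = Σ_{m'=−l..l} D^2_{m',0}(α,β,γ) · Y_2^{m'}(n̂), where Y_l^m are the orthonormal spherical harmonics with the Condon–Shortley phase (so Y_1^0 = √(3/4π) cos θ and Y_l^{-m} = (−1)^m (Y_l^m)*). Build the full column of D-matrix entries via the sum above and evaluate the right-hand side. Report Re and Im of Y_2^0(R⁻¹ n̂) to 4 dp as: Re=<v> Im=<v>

Need the full column D^2_{m',0} for m'=−2..2 at α=2.0917, β=0.8035, γ=0.1653.
cos(β/2)=0.920378, sin(β/2)=0.391030
d^2_{-2,0}: single k=2 term ⇒ +0.317269;  D = -0.160113-0.273904i
d^2_{-1,0}: k∈[1..2] ⇒ +0.746765 -0.134794 = +0.611971;  D = -0.304556+0.530805i
d^2_{0,0}: k∈[0..2] ⇒ +0.717571 -0.518098 +0.023380 = +0.222853;  D = +0.222853+0.000000i
d^2_{1,0}: k∈[0..1] ⇒ -0.746765 +0.134794 = -0.611971;  D = +0.304556+0.530805i
d^2_{2,0}: single k=0 term ⇒ +0.317269;  D = -0.160113+0.273904i
Y_2^{m'}(θ=0.3757,φ=3.9957) and Σ D·Y over m':
  (-0.1601-0.2739i)·(-0.0071-0.0515i)  (-0.3046+0.5308i)·(-0.1732+0.1988i)  (+0.2229+0.0000i)·(+0.5034+0.0000i)  (+0.3046+0.5308i)·(+0.1732+0.1988i)  (-0.1601+0.2739i)·(-0.0071+0.0515i)
Y_2^0(R⁻¹ n̂) = -0.019317+0.000000i

Re=-0.0193 Im=0.0000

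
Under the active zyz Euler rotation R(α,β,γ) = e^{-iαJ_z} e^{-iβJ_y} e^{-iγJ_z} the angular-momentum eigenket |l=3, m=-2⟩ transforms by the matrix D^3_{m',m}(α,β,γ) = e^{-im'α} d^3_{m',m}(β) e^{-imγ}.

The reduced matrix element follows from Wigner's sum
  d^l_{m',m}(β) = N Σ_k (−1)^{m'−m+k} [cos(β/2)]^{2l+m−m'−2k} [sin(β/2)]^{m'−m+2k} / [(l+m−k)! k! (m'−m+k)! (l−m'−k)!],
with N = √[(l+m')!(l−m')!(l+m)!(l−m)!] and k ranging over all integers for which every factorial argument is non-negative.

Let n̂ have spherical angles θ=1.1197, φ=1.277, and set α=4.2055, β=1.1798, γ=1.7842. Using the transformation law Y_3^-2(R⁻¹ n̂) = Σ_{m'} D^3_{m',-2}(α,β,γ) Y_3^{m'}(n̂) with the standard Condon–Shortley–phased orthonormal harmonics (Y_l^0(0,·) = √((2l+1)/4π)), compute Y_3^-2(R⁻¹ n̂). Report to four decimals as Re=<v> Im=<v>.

Re=0.3832 Im=-0.0299

Need the full column D^3_{m',-2} for m'=−3..3 at α=4.2055, β=1.1798, γ=1.7842.
cos(β/2)=0.830996, sin(β/2)=0.556278
d^3_{-3,-2}: single k=1 term ⇒ +0.539962;  D = -0.479705-0.247875i
d^3_{-2,-2}: k∈[0..1] ⇒ +0.329302 -0.737819 = -0.408517;  D = -0.340141+0.226254i
d^3_{-1,-2}: k∈[0..1] ⇒ -0.697088 +0.624745 = -0.072343;  D = -0.005787-0.072111i
d^3_{0,-2}: k∈[0..1] ⇒ +0.808241 -0.362181 = +0.446059;  D = -0.406044-0.184654i
d^3_{1,-2}: k∈[0..1] ⇒ -0.624745 +0.139977 = -0.484767;  D = -0.389668+0.288372i
d^3_{2,-2}: k∈[0..1] ⇒ +0.330625 -0.029631 = +0.300994;  D = +0.039082+0.298445i
d^3_{3,-2}: single k=0 term ⇒ -0.108426;  D = +0.100825+0.039883i
Y_3^{m'}(θ=1.1197,φ=1.277) and Σ D·Y over m':
  (-0.4797-0.2479i)·(-0.2347+0.1934i)  (-0.3401+0.2263i)·(-0.3003-0.2000i)  (-0.0058-0.0721i)·(-0.0042+0.0138i)  (-0.4060-0.1847i)·(-0.3335+0.0000i)  (-0.3897+0.2884i)·(+0.0042+0.0138i)  (+0.0391+0.2984i)·(-0.3003+0.2000i)  (+0.1008+0.0399i)·(+0.2347+0.1934i)
Y_3^-2(R⁻¹ n̂) = +0.383245-0.029879i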